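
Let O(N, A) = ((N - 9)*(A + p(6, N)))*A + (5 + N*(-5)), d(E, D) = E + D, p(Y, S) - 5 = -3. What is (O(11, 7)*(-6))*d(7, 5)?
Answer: -5472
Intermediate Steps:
p(Y, S) = 2 (p(Y, S) = 5 - 3 = 2)
d(E, D) = D + E
O(N, A) = 5 - 5*N + A*(-9 + N)*(2 + A) (O(N, A) = ((N - 9)*(A + 2))*A + (5 + N*(-5)) = ((-9 + N)*(2 + A))*A + (5 - 5*N) = A*(-9 + N)*(2 + A) + (5 - 5*N) = 5 - 5*N + A*(-9 + N)*(2 + A))
(O(11, 7)*(-6))*d(7, 5) = ((5 - 18*7 - 9*7**2 - 5*11 + 11*7**2 + 2*7*11)*(-6))*(5 + 7) = ((5 - 126 - 9*49 - 55 + 11*49 + 154)*(-6))*12 = ((5 - 126 - 441 - 55 + 539 + 154)*(-6))*12 = (76*(-6))*12 = -456*12 = -5472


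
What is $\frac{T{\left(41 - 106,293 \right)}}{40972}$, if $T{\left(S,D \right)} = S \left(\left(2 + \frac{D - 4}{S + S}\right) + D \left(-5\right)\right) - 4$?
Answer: $\frac{190471}{81944} \approx 2.3244$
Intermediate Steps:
$T{\left(S,D \right)} = -4 + S \left(2 - 5 D + \frac{-4 + D}{2 S}\right)$ ($T{\left(S,D \right)} = S \left(\left(2 + \frac{-4 + D}{2 S}\right) - 5 D\right) - 4 = S \left(2 - 5 D + \frac{-4 + D}{2 S}\right) - 4 = -4 + S \left(2 - 5 D + \frac{-4 + D}{2 S}\right)$)
$\frac{T{\left(41 - 106,293 \right)}}{40972} = \frac{-6 + \frac{1}{2} \cdot 293 + 2 \left(41 - 106\right) - 1465 \left(41 - 106\right)}{40972} = \left(-6 + \frac{293}{2} + 2 \left(41 - 106\right) - 1465 \left(41 - 106\right)\right) \frac{1}{40972} = \left(-6 + \frac{293}{2} + 2 \left(-65\right) - 1465 \left(-65\right)\right) \frac{1}{40972} = \left(-6 + \frac{293}{2} - 130 + 95225\right) \frac{1}{40972} = \frac{190471}{2} \cdot \frac{1}{40972} = \frac{190471}{81944}$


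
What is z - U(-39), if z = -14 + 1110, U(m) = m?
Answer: 1135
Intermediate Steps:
z = 1096
z - U(-39) = 1096 - 1*(-39) = 1096 + 39 = 1135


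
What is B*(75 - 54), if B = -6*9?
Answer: -1134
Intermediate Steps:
B = -54
B*(75 - 54) = -54*(75 - 54) = -54*21 = -1134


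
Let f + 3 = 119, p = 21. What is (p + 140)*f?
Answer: 18676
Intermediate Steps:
f = 116 (f = -3 + 119 = 116)
(p + 140)*f = (21 + 140)*116 = 161*116 = 18676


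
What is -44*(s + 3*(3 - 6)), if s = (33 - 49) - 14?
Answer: 1716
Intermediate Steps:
s = -30 (s = -16 - 14 = -30)
-44*(s + 3*(3 - 6)) = -44*(-30 + 3*(3 - 6)) = -44*(-30 + 3*(-3)) = -44*(-30 - 9) = -44*(-39) = 1716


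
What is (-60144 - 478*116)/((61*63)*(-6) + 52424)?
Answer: -57796/14683 ≈ -3.9363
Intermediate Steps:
(-60144 - 478*116)/((61*63)*(-6) + 52424) = (-60144 - 55448)/(3843*(-6) + 52424) = -115592/(-23058 + 52424) = -115592/29366 = -115592*1/29366 = -57796/14683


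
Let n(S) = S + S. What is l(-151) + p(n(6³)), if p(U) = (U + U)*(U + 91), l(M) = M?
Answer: 451721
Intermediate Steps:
n(S) = 2*S
p(U) = 2*U*(91 + U) (p(U) = (2*U)*(91 + U) = 2*U*(91 + U))
l(-151) + p(n(6³)) = -151 + 2*(2*6³)*(91 + 2*6³) = -151 + 2*(2*216)*(91 + 2*216) = -151 + 2*432*(91 + 432) = -151 + 2*432*523 = -151 + 451872 = 451721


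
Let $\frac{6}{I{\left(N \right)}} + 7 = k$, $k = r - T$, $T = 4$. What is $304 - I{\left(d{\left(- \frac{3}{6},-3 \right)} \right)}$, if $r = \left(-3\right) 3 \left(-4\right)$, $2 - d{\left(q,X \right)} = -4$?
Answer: $\frac{7594}{25} \approx 303.76$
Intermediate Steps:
$d{\left(q,X \right)} = 6$ ($d{\left(q,X \right)} = 2 - -4 = 2 + 4 = 6$)
$r = 36$ ($r = \left(-9\right) \left(-4\right) = 36$)
$k = 32$ ($k = 36 - 4 = 32$)
$I{\left(N \right)} = \frac{6}{25}$ ($I{\left(N \right)} = \frac{6}{-7 + 32} = \frac{6}{25}$)
$304 - I{\left(d{\left(- \frac{3}{6},-3 \right)} \right)} = 304 - \frac{6}{25} = \frac{7594}{25}$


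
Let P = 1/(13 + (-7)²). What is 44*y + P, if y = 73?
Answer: 199145/62 ≈ 3212.0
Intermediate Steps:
P = 1/62 (P = 1/(13 + 49) = 1/62 ≈ 0.016129)
44*y + P = 44*73 + 1/62 = 3212 + 1/62 = 199145/62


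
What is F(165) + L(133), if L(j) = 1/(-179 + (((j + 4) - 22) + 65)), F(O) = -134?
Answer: -133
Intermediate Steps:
L(j) = 1/(-132 + j) (L(j) = 1/(-179 + (((4 + j) - 22) + 65)) = 1/(-179 + ((-18 + j) + 65)) = 1/(-179 + (47 + j)) = 1/(-132 + j))
F(165) + L(133) = -134 + 1/(-132 + 133) = -134 + 1/1 = -134 + 1 = -133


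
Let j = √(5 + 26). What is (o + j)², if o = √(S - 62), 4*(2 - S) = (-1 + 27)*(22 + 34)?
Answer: -393 + 4*I*√3286 ≈ -393.0 + 229.29*I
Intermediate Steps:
S = -362 (S = 2 - (-1 + 27)*(22 + 34)/4 = 2 - 13*56/2 = 2 - ¼*1456 = 2 - 364 = -362)
j = √31 ≈ 5.5678
o = 2*I*√106 (o = √(-362 - 62) = √(-424) = 2*I*√106 ≈ 20.591*I)
(o + j)² = (2*I*√106 + √31)² = (√31 + 2*I*√106)²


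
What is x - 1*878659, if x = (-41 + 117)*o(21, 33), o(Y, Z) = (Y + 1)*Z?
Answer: -823483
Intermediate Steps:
o(Y, Z) = Z*(1 + Y) (o(Y, Z) = (1 + Y)*Z = Z*(1 + Y))
x = 55176 (x = (-41 + 117)*(33*(1 + 21)) = 76*(33*22) = 76*726 = 55176)
x - 1*878659 = 55176 - 1*878659 = 55176 - 878659 = -823483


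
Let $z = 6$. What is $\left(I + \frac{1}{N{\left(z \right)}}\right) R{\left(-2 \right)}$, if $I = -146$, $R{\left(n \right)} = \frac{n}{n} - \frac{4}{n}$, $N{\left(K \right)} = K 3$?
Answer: $- \frac{2627}{6} \approx -437.83$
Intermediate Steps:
$N{\left(K \right)} = 3 K$
$R{\left(n \right)} = 1 - \frac{4}{n}$
$\left(I + \frac{1}{N{\left(z \right)}}\right) R{\left(-2 \right)} = \left(-146 + \frac{1}{3 \cdot 6}\right) \frac{-4 - 2}{-2} = \left(-146 + \frac{1}{18}\right) \left(\left(- \frac{1}{2}\right) \left(-6\right)\right) = \left(-146 + \frac{1}{18}\right) 3 = \left(- \frac{2627}{18}\right) 3 = - \frac{2627}{6}$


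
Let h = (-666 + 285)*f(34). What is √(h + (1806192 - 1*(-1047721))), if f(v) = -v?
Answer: √2866867 ≈ 1693.2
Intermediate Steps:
h = 12954 (h = (-666 + 285)*(-1*34) = -381*(-34) = 12954)
√(h + (1806192 - 1*(-1047721))) = √(12954 + (1806192 - 1*(-1047721))) = √(12954 + (1806192 + 1047721)) = √(12954 + 2853913) = √2866867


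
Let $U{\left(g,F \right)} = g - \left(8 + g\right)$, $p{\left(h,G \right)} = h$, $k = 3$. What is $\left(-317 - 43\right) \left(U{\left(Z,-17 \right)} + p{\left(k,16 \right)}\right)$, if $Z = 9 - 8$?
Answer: $1800$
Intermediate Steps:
$Z = 1$ ($Z = 9 - 8 = 1$)
$U{\left(g,F \right)} = -8$
$\left(-317 - 43\right) \left(U{\left(Z,-17 \right)} + p{\left(k,16 \right)}\right) = \left(-317 - 43\right) \left(-8 + 3\right) = \left(-360\right) \left(-5\right) = 1800$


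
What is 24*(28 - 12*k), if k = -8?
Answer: 2976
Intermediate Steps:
24*(28 - 12*k) = 24*(28 - 12*(-8)) = 24*(28 + 96) = 24*124 = 2976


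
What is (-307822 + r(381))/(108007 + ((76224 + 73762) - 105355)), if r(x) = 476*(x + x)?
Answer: 27445/76319 ≈ 0.35961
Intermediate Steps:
r(x) = 952*x (r(x) = 476*(2*x) = 952*x)
(-307822 + r(381))/(108007 + ((76224 + 73762) - 105355)) = (-307822 + 952*381)/(108007 + ((76224 + 73762) - 105355)) = (-307822 + 362712)/(108007 + (149986 - 105355)) = 54890/(108007 + 44631) = 54890/152638 = 54890*(1/152638) = 27445/76319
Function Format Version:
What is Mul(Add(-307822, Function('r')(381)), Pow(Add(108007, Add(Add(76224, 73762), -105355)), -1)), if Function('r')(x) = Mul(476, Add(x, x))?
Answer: Rational(27445, 76319) ≈ 0.35961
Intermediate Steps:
Function('r')(x) = Mul(952, x) (Function('r')(x) = Mul(476, Mul(2, x)) = Mul(952, x))
Mul(Add(-307822, Function('r')(381)), Pow(Add(108007, Add(Add(76224, 73762), -105355)), -1)) = Mul(Add(-307822, Mul(952, 381)), Pow(Add(108007, Add(Add(76224, 73762), -105355)), -1)) = Mul(Add(-307822, 362712), Pow(Add(108007, Add(149986, -105355)), -1)) = Mul(54890, Pow(Add(108007, 44631), -1)) = Mul(54890, Pow(152638, -1)) = Mul(54890, Rational(1, 152638)) = Rational(27445, 76319)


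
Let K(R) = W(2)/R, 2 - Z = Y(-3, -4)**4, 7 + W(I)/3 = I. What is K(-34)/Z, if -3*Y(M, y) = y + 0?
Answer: -1215/3196 ≈ -0.38016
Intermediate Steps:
Y(M, y) = -y/3 (Y(M, y) = -(y + 0)/3 = -y/3)
W(I) = -21 + 3*I
Z = -94/81 (Z = 2 - (-1/3*(-4))**4 = 2 - (4/3)**4 = 2 - 1*256/81 = 2 - 256/81 = -94/81 ≈ -1.1605)
K(R) = -15/R (K(R) = (-21 + 3*2)/R = (-21 + 6)/R = -15/R)
K(-34)/Z = (-15/(-34))/(-94/81) = -15*(-1/34)*(-81/94) = (15/34)*(-81/94) = -1215/3196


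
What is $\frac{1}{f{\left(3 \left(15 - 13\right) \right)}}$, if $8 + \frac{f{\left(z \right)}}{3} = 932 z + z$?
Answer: $\frac{1}{16770} \approx 5.963 \cdot 10^{-5}$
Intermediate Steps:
$f{\left(z \right)} = -24 + 2799 z$ ($f{\left(z \right)} = -24 + 3 \left(932 z + z\right) = -24 + 3 \cdot 933 z = -24 + 2799 z$)
$\frac{1}{f{\left(3 \left(15 - 13\right) \right)}} = \frac{1}{-24 + 2799 \cdot 3 \left(15 - 13\right)} = \frac{1}{-24 + 2799 \cdot 3 \cdot 2} = \frac{1}{-24 + 2799 \cdot 6} = \frac{1}{-24 + 16794} = \frac{1}{16770}$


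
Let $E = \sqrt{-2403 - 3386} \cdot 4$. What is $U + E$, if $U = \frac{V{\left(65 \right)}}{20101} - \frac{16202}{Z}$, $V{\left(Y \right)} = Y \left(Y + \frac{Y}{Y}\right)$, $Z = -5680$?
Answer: $\frac{175021801}{57086840} + 4 i \sqrt{5789} \approx 3.0659 + 304.34 i$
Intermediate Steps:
$V{\left(Y \right)} = Y \left(1 + Y\right)$ ($V{\left(Y \right)} = Y \left(Y + 1\right) = Y \left(1 + Y\right)$)
$E = 4 i \sqrt{5789}$ ($E = \sqrt{-5789} \cdot 4 = i \sqrt{5789} \cdot 4 = 4 i \sqrt{5789} \approx 304.34 i$)
$U = \frac{175021801}{57086840}$ ($U = \frac{65 \left(1 + 65\right)}{20101} - \frac{16202}{-5680} = 65 \cdot 66 \cdot \frac{1}{20101} - - \frac{8101}{2840} = 4290 \cdot \frac{1}{20101} + \frac{8101}{2840} = \frac{4290}{20101} + \frac{8101}{2840} = \frac{175021801}{57086840} \approx 3.0659$)
$U + E = \frac{175021801}{57086840} + 4 i \sqrt{5789}$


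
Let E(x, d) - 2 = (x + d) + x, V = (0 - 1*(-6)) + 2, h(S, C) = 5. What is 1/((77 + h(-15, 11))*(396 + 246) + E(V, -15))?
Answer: 1/52647 ≈ 1.8994e-5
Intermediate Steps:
V = 8 (V = (0 + 6) + 2 = 6 + 2 = 8)
E(x, d) = 2 + d + 2*x (E(x, d) = 2 + ((x + d) + x) = 2 + ((d + x) + x) = 2 + (d + 2*x) = 2 + d + 2*x)
1/((77 + h(-15, 11))*(396 + 246) + E(V, -15)) = 1/((77 + 5)*(396 + 246) + (2 - 15 + 2*8)) = 1/(82*642 + (2 - 15 + 16)) = 1/(52644 + 3) = 1/52647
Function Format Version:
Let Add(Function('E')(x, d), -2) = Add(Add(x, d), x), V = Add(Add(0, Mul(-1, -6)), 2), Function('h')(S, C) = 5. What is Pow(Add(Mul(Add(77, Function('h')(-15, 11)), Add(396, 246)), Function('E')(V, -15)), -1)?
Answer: Rational(1, 52647) ≈ 1.8994e-5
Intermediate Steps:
V = 8 (V = Add(Add(0, 6), 2) = Add(6, 2) = 8)
Function('E')(x, d) = Add(2, d, Mul(2, x)) (Function('E')(x, d) = Add(2, Add(Add(x, d), x)) = Add(2, Add(Add(d, x), x)) = Add(2, Add(d, Mul(2, x))) = Add(2, d, Mul(2, x)))
Pow(Add(Mul(Add(77, Function('h')(-15, 11)), Add(396, 246)), Function('E')(V, -15)), -1) = Pow(Add(Mul(Add(77, 5), Add(396, 246)), Add(2, -15, Mul(2, 8))), -1) = Pow(Add(Mul(82, 642), Add(2, -15, 16)), -1) = Pow(Add(52644, 3), -1) = Pow(52647, -1) = Rational(1, 52647)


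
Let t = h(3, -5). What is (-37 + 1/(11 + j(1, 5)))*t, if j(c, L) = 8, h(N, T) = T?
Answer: 3510/19 ≈ 184.74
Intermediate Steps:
t = -5
(-37 + 1/(11 + j(1, 5)))*t = (-37 + 1/(11 + 8))*(-5) = (-37 + 1/19)*(-5) = -702/19*(-5) = 3510/19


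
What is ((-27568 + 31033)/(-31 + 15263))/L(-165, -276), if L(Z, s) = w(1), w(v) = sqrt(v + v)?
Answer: 495*sqrt(2)/4352 ≈ 0.16085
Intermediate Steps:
w(v) = sqrt(2)*sqrt(v) (w(v) = sqrt(2*v) = sqrt(2)*sqrt(v))
L(Z, s) = sqrt(2) (L(Z, s) = sqrt(2)*sqrt(1) = sqrt(2)*1 = sqrt(2))
((-27568 + 31033)/(-31 + 15263))/L(-165, -276) = ((-27568 + 31033)/(-31 + 15263))/(sqrt(2)) = (3465/15232)*(sqrt(2)/2) = (3465*(1/15232))*(sqrt(2)/2) = 495*(sqrt(2)/2)/2176 = 495*sqrt(2)/4352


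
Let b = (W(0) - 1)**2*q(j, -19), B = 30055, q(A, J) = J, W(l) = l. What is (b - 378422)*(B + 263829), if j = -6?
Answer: -111217754844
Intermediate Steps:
b = -19 (b = (0 - 1)**2*(-19) = (-1)**2*(-19) = 1*(-19) = -19)
(b - 378422)*(B + 263829) = (-19 - 378422)*(30055 + 263829) = -378441*293884 = -111217754844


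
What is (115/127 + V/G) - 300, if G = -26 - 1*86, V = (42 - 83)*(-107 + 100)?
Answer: -612967/2032 ≈ -301.66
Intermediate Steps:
V = 287 (V = -41*(-7) = 287)
G = -112 (G = -26 - 86 = -112)
(115/127 + V/G) - 300 = (115/127 + 287/(-112)) - 300 = (115*(1/127) + 287*(-1/112)) - 300 = (115/127 - 41/16) - 300 = -3367/2032 - 300 = -612967/2032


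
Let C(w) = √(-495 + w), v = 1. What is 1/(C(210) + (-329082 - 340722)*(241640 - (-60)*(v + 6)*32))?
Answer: -11390240288/1946063607275674844179 - I*√285/29190954109135122662685 ≈ -5.853e-12 - 5.7833e-22*I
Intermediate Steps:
1/(C(210) + (-329082 - 340722)*(241640 - (-60)*(v + 6)*32)) = 1/(√(-495 + 210) + (-329082 - 340722)*(241640 - (-60)*(1 + 6)*32)) = 1/(√(-285) - 669804*(241640 - (-60)*7*32)) = 1/(I*√285 - 669804*(241640 - 60*(-7)*32)) = 1/(I*√285 - 669804*(241640 + 420*32)) = 1/(I*√285 - 669804*(241640 + 13440)) = 1/(I*√285 - 669804*255080) = 1/(I*√285 - 170853604320) = 1/(-170853604320 + I*√285)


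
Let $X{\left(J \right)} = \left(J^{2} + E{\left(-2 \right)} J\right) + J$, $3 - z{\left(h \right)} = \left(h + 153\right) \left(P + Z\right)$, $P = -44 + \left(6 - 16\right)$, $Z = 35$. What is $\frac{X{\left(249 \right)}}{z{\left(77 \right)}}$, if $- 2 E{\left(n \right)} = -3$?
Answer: $\frac{125247}{8746} \approx 14.32$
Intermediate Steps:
$E{\left(n \right)} = \frac{3}{2}$ ($E{\left(n \right)} = \left(- \frac{1}{2}\right) \left(-3\right) = \frac{3}{2}$)
$P = -54$ ($P = -44 + \left(6 - 16\right) = -44 - 10 = -54$)
$z{\left(h \right)} = 2910 + 19 h$ ($z{\left(h \right)} = 3 - \left(h + 153\right) \left(-54 + 35\right) = 3 - \left(153 + h\right) \left(-19\right) = 3 - \left(-2907 - 19 h\right) = 3 + \left(2907 + 19 h\right) = 2910 + 19 h$)
$X{\left(J \right)} = J^{2} + \frac{5 J}{2}$ ($X{\left(J \right)} = \left(J^{2} + \frac{3 J}{2}\right) + J = J^{2} + \frac{5 J}{2}$)
$\frac{X{\left(249 \right)}}{z{\left(77 \right)}} = \frac{\frac{1}{2} \cdot 249 \left(5 + 2 \cdot 249\right)}{2910 + 19 \cdot 77} = \frac{\frac{1}{2} \cdot 249 \left(5 + 498\right)}{2910 + 1463} = \frac{\frac{1}{2} \cdot 249 \cdot 503}{4373} = \frac{125247}{2} \cdot \frac{1}{4373} = \frac{125247}{8746}$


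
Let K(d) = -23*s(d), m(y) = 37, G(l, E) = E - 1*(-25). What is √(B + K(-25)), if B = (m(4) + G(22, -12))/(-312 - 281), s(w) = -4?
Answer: √32322058/593 ≈ 9.5873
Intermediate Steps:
G(l, E) = 25 + E (G(l, E) = E + 25 = 25 + E)
B = -50/593 (B = (37 + (25 - 12))/(-312 - 281) = (37 + 13)/(-593) = 50*(-1/593) = -50/593 ≈ -0.084317)
K(d) = 92 (K(d) = -23*(-4) = 92)
√(B + K(-25)) = √(-50/593 + 92) = √(54506/593) = √32322058/593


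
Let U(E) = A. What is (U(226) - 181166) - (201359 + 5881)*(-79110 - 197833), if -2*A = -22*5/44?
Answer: 229573944621/4 ≈ 5.7393e+10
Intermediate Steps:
A = 5/4 (A = -(-22*5)/(2*44) = -(-55)/44 = -1/2*(-5/2) = 5/4 ≈ 1.2500)
U(E) = 5/4
(U(226) - 181166) - (201359 + 5881)*(-79110 - 197833) = (5/4 - 181166) - (201359 + 5881)*(-79110 - 197833) = -724659/4 - 207240*(-276943) = -724659/4 - 1*(-57393667320) = -724659/4 + 57393667320 = 229573944621/4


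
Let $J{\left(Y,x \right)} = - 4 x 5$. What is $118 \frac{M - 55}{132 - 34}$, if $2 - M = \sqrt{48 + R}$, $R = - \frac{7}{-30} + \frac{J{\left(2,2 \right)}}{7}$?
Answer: $- \frac{3127}{49} - \frac{59 \sqrt{1875090}}{10290} \approx -71.668$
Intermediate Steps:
$J{\left(Y,x \right)} = - 20 x$
$R = - \frac{1151}{210}$ ($R = - \frac{7}{-30} + \frac{\left(-20\right) 2}{7} = \left(-7\right) \left(- \frac{1}{30}\right) - \frac{40}{7} = \frac{7}{30} - \frac{40}{7} = - \frac{1151}{210} \approx -5.4809$)
$M = 2 - \frac{\sqrt{1875090}}{210}$ ($M = 2 - \sqrt{48 - \frac{1151}{210}} = 2 - \sqrt{\frac{8929}{210}} = 2 - \frac{\sqrt{1875090}}{210} \approx -4.5207$)
$118 \frac{M - 55}{132 - 34} = 118 \frac{\left(2 - \frac{\sqrt{1875090}}{210}\right) - 55}{132 - 34} = 118 \frac{-53 - \frac{\sqrt{1875090}}{210}}{98} = 118 \left(-53 - \frac{\sqrt{1875090}}{210}\right) \frac{1}{98} = 118 \left(- \frac{53}{98} - \frac{\sqrt{1875090}}{20580}\right) = - \frac{3127}{49} - \frac{59 \sqrt{1875090}}{10290}$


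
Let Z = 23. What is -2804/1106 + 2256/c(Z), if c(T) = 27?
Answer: 403238/4977 ≈ 81.020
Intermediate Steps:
-2804/1106 + 2256/c(Z) = -2804/1106 + 2256/27 = -2804*1/1106 + 2256*(1/27) = -1402/553 + 752/9 = 403238/4977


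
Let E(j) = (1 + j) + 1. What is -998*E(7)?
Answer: -8982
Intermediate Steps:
E(j) = 2 + j
-998*E(7) = -998*(2 + 7) = -998*9 = -8982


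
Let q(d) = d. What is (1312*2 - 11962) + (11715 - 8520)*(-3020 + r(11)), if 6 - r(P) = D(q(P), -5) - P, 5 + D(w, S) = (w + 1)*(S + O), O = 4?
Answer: -9549608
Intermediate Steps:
D(w, S) = -5 + (1 + w)*(4 + S) (D(w, S) = -5 + (w + 1)*(S + 4) = -5 + (1 + w)*(4 + S))
r(P) = 12 + 2*P (r(P) = 6 - ((-1 - 5 + 4*P - 5*P) - P) = 6 - ((-6 - P) - P) = 6 - (-6 - 2*P) = 6 + (6 + 2*P) = 12 + 2*P)
(1312*2 - 11962) + (11715 - 8520)*(-3020 + r(11)) = (1312*2 - 11962) + (11715 - 8520)*(-3020 + (12 + 2*11)) = (2624 - 11962) + 3195*(-3020 + (12 + 22)) = -9338 + 3195*(-3020 + 34) = -9338 + 3195*(-2986) = -9338 - 9540270 = -9549608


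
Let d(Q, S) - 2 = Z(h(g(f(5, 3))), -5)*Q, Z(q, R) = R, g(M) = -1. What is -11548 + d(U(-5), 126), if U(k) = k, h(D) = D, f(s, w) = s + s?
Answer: -11521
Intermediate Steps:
f(s, w) = 2*s
d(Q, S) = 2 - 5*Q
-11548 + d(U(-5), 126) = -11548 + (2 - 5*(-5)) = -11548 + (2 + 25) = -11548 + 27 = -11521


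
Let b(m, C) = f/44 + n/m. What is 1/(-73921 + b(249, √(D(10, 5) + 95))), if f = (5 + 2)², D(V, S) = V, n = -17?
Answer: -10956/809867023 ≈ -1.3528e-5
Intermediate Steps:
f = 49 (f = 7² = 49)
b(m, C) = 49/44 - 17/m
1/(-73921 + b(249, √(D(10, 5) + 95))) = 1/(-73921 + (49/44 - 17/249)) = 1/(-73921 + 11453/10956) = 1/(-809867023/10956) = -10956/809867023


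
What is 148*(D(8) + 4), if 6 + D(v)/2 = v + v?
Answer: 3552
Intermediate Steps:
D(v) = -12 + 4*v (D(v) = -12 + 2*(v + v) = -12 + 2*(2*v) = -12 + 4*v)
148*(D(8) + 4) = 148*((-12 + 4*8) + 4) = 148*((-12 + 32) + 4) = 148*(20 + 4) = 148*24 = 3552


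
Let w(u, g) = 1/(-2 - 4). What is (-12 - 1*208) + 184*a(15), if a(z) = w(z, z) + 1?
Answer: -200/3 ≈ -66.667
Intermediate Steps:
w(u, g) = -⅙ (w(u, g) = 1/(-6) = -⅙)
a(z) = ⅚ (a(z) = -⅙ + 1 = ⅚)
(-12 - 1*208) + 184*a(15) = (-12 - 1*208) + 184*(⅚) = (-12 - 208) + 460/3 = -220 + 460/3 = -200/3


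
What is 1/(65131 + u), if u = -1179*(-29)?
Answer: 1/99322 ≈ 1.0068e-5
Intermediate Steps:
u = 34191
1/(65131 + u) = 1/(65131 + 34191) = 1/99322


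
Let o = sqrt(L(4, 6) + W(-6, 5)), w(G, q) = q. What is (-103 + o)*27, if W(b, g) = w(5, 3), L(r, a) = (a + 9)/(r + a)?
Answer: -2781 + 81*sqrt(2)/2 ≈ -2723.7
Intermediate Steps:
L(r, a) = (9 + a)/(a + r)
W(b, g) = 3
o = 3*sqrt(2)/2 (o = sqrt((9 + 6)/(6 + 4) + 3) = sqrt(15/10 + 3) = sqrt((1/10)*15 + 3) = sqrt(3/2 + 3) = sqrt(9/2) = 3*sqrt(2)/2 ≈ 2.1213)
(-103 + o)*27 = (-103 + 3*sqrt(2)/2)*27 = -2781 + 81*sqrt(2)/2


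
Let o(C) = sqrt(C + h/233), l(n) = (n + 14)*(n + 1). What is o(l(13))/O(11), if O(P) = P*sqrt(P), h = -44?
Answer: sqrt(225620890)/28193 ≈ 0.53278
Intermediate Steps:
l(n) = (1 + n)*(14 + n) (l(n) = (14 + n)*(1 + n) = (1 + n)*(14 + n))
o(C) = sqrt(-44/233 + C) (o(C) = sqrt(C - 44/233) = sqrt(-44/233 + C))
O(P) = P**(3/2)
o(l(13))/O(11) = (sqrt(-10252 + 54289*(14 + 13**2 + 15*13))/233)/(11**(3/2)) = (sqrt(-10252 + 54289*(14 + 169 + 195))/233)/((11*sqrt(11))) = (sqrt(-10252 + 54289*378)/233)*(sqrt(11)/121) = (sqrt(-10252 + 20521242)/233)*(sqrt(11)/121) = (sqrt(20510990)/233)*(sqrt(11)/121) = sqrt(225620890)/28193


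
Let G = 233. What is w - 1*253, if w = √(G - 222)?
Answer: -253 + √11 ≈ -249.68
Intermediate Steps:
w = √11 (w = √(233 - 222) = √11 ≈ 3.3166)
w - 1*253 = √11 - 1*253 = √11 - 253 = -253 + √11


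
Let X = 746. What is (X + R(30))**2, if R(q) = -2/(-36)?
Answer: 180338041/324 ≈ 5.5660e+5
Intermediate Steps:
R(q) = 1/18 (R(q) = -2*(-1/36) = 1/18)
(X + R(30))**2 = (746 + 1/18)**2 = (13429/18)**2 = 180338041/324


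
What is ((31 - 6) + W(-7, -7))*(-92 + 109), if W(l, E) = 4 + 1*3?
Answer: 544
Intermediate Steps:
W(l, E) = 7 (W(l, E) = 4 + 3 = 7)
((31 - 6) + W(-7, -7))*(-92 + 109) = ((31 - 6) + 7)*(-92 + 109) = (25 + 7)*17 = 32*17 = 544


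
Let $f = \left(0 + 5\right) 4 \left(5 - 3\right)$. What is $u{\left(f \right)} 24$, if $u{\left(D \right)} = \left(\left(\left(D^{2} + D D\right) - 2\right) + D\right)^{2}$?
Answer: $251631456$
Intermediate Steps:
$f = 40$ ($f = 5 \cdot 4 \cdot 2 = 20 \cdot 2 = 40$)
$u{\left(D \right)} = \left(-2 + D + 2 D^{2}\right)^{2}$ ($u{\left(D \right)} = \left(\left(\left(D^{2} + D^{2}\right) - 2\right) + D\right)^{2} = \left(\left(2 D^{2} - 2\right) + D\right)^{2} = \left(\left(-2 + 2 D^{2}\right) + D\right)^{2} = \left(-2 + D + 2 D^{2}\right)^{2}$)
$u{\left(f \right)} 24 = \left(-2 + 40 + 2 \cdot 40^{2}\right)^{2} \cdot 24 = \left(-2 + 40 + 2 \cdot 1600\right)^{2} \cdot 24 = \left(-2 + 40 + 3200\right)^{2} \cdot 24 = 3238^{2} \cdot 24 = 10484644 \cdot 24 = 251631456$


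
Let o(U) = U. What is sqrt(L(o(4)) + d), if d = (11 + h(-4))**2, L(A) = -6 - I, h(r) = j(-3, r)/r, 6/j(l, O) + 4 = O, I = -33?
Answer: sqrt(38953)/16 ≈ 12.335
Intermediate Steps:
j(l, O) = 6/(-4 + O)
h(r) = 6/(r*(-4 + r)) (h(r) = (6/(-4 + r))/r = 6/(r*(-4 + r)))
L(A) = 27 (L(A) = -6 - 1*(-33) = -6 + 33 = 27)
d = 32041/256 (d = (11 + 6/(-4*(-4 - 4)))**2 = (11 + 6*(-1/4)/(-8))**2 = (11 + 6*(-1/4)*(-1/8))**2 = (11 + 3/16)**2 = (179/16)**2 = 32041/256 ≈ 125.16)
sqrt(L(o(4)) + d) = sqrt(27 + 32041/256) = sqrt(38953/256) = sqrt(38953)/16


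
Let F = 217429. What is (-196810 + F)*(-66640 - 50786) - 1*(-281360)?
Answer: -2420925334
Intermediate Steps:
(-196810 + F)*(-66640 - 50786) - 1*(-281360) = (-196810 + 217429)*(-66640 - 50786) - 1*(-281360) = 20619*(-117426) + 281360 = -2421206694 + 281360 = -2420925334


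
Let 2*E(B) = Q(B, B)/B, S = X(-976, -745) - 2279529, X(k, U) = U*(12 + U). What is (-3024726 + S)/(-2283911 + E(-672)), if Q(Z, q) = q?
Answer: 9516340/4567821 ≈ 2.0833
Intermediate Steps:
S = -1733444 (S = -745*(12 - 745) - 2279529 = -745*(-733) - 2279529 = 546085 - 2279529 = -1733444)
E(B) = 1/2 (E(B) = (B/B)/2 = (1/2)*1 = 1/2)
(-3024726 + S)/(-2283911 + E(-672)) = (-3024726 - 1733444)/(-2283911 + 1/2) = -4758170/(-4567821/2) = -4758170*(-2/4567821) = 9516340/4567821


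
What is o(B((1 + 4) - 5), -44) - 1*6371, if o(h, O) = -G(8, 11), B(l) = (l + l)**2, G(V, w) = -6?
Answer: -6365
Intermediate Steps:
B(l) = 4*l**2 (B(l) = (2*l)**2 = 4*l**2)
o(h, O) = 6 (o(h, O) = -1*(-6) = 6)
o(B((1 + 4) - 5), -44) - 1*6371 = 6 - 1*6371 = 6 - 6371 = -6365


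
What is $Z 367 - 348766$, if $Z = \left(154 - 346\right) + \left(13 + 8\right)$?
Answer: $-411523$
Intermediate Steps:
$Z = -171$ ($Z = -192 + 21 = -171$)
$Z 367 - 348766 = \left(-171\right) 367 - 348766 = -62757 - 348766 = -411523$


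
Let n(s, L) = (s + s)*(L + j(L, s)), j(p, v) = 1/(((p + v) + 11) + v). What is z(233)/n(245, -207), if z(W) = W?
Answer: -699/304285 ≈ -0.0022972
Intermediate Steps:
j(p, v) = 1/(11 + p + 2*v) (j(p, v) = 1/((11 + p + v) + v) = 1/(11 + p + 2*v))
n(s, L) = 2*s*(L + 1/(11 + L + 2*s)) (n(s, L) = (s + s)*(L + 1/(11 + L + 2*s)) = (2*s)*(L + 1/(11 + L + 2*s)) = 2*s*(L + 1/(11 + L + 2*s)))
z(233)/n(245, -207) = 233/((2*245*(1 - 207*(11 - 207 + 2*245))/(11 - 207 + 2*245))) = 233/((2*245*(1 - 207*(11 - 207 + 490))/(11 - 207 + 490))) = 233/((2*245*(1 - 207*294)/294)) = 233/((2*245*(1/294)*(1 - 60858))) = 233/((2*245*(1/294)*(-60857))) = 233/(-304285/3) = 233*(-3/304285) = -699/304285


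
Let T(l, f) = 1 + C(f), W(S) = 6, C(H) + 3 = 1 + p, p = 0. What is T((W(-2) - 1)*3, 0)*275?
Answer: -275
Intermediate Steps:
C(H) = -2 (C(H) = -3 + (1 + 0) = -3 + 1 = -2)
T(l, f) = -1 (T(l, f) = 1 - 2 = -1)
T((W(-2) - 1)*3, 0)*275 = -1*275 = -275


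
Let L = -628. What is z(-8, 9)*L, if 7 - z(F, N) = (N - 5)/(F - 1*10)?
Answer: -40820/9 ≈ -4535.6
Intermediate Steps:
z(F, N) = 7 - (-5 + N)/(-10 + F) (z(F, N) = 7 - (N - 5)/(F - 1*10) = 7 - (-5 + N)/(F - 10) = 7 - (-5 + N)/(-10 + F))
z(-8, 9)*L = ((-65 - 1*9 + 7*(-8))/(-10 - 8))*(-628) = ((-65 - 9 - 56)/(-18))*(-628) = -1/18*(-130)*(-628) = (65/9)*(-628) = -40820/9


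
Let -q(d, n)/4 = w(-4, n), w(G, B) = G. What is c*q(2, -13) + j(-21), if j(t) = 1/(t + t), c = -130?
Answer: -87361/42 ≈ -2080.0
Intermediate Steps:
q(d, n) = 16 (q(d, n) = -4*(-4) = 16)
j(t) = 1/(2*t)
c*q(2, -13) + j(-21) = -130*16 + (½)/(-21) = -2080 + (½)*(-1/21) = -2080 - 1/42 = -87361/42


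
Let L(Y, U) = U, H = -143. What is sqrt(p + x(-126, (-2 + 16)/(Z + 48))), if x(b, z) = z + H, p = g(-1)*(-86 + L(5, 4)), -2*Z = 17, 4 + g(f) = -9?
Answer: 3*sqrt(640295)/79 ≈ 30.387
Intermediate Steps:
g(f) = -13 (g(f) = -4 - 9 = -13)
Z = -17/2 (Z = -1/2*17 = -17/2 ≈ -8.5000)
p = 1066 (p = -13*(-86 + 4) = -13*(-82) = 1066)
x(b, z) = -143 + z (x(b, z) = z - 143 = -143 + z)
sqrt(p + x(-126, (-2 + 16)/(Z + 48))) = sqrt(1066 + (-143 + (-2 + 16)/(-17/2 + 48))) = sqrt(1066 + (-143 + 14/(79/2))) = sqrt(1066 + (-143 + 14*(2/79))) = sqrt(1066 + (-143 + 28/79)) = sqrt(1066 - 11269/79) = sqrt(72945/79) = 3*sqrt(640295)/79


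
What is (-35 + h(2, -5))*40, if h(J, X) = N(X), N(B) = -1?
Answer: -1440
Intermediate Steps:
h(J, X) = -1
(-35 + h(2, -5))*40 = (-35 - 1)*40 = -36*40 = -1440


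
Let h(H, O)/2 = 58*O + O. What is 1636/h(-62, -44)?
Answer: -409/1298 ≈ -0.31510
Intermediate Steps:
h(H, O) = 118*O (h(H, O) = 2*(58*O + O) = 2*(59*O) = 118*O)
1636/h(-62, -44) = 1636/((118*(-44))) = 1636/(-5192) = 1636*(-1/5192) = -409/1298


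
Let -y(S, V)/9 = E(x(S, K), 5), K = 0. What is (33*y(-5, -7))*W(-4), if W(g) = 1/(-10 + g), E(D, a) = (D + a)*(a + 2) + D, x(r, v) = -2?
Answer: 5643/14 ≈ 403.07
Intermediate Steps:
E(D, a) = D + (2 + a)*(D + a) (E(D, a) = (D + a)*(2 + a) + D = (2 + a)*(D + a) + D = D + (2 + a)*(D + a))
y(S, V) = -171 (y(S, V) = -9*(5² + 2*5 + 3*(-2) - 2*5) = -9*(25 + 10 - 6 - 10) = -9*19 = -171)
(33*y(-5, -7))*W(-4) = (33*(-171))/(-10 - 4) = -5643/(-14) = -5643*(-1/14) = 5643/14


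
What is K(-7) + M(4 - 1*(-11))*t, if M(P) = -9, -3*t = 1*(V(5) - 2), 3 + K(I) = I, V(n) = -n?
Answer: -31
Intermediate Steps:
K(I) = -3 + I
t = 7/3 (t = -(-1*5 - 2)/3 = -(-5 - 2)/3 = -(-7)/3 = -⅓*(-7) = 7/3 ≈ 2.3333)
K(-7) + M(4 - 1*(-11))*t = (-3 - 7) - 9*7/3 = -10 - 21 = -31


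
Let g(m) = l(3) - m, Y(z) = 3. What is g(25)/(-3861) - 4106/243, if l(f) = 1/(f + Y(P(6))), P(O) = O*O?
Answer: -1173869/69498 ≈ -16.891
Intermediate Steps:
P(O) = O**2
l(f) = 1/(3 + f) (l(f) = 1/(f + 3) = 1/(3 + f))
g(m) = 1/6 - m (g(m) = 1/(3 + 3) - m = 1/6 - m)
g(25)/(-3861) - 4106/243 = (1/6 - 1*25)/(-3861) - 4106/243 = (1/6 - 25)*(-1/3861) - 4106*1/243 = -149/6*(-1/3861) - 4106/243 = 149/23166 - 4106/243 = -1173869/69498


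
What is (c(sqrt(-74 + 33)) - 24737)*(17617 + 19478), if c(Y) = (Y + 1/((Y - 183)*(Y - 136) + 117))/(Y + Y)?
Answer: 37095*(-25318401426*I - 323528683*sqrt(41))/(41*(319*sqrt(41) + 24964*I)) ≈ -9.176e+8 - 0.125*I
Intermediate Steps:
c(Y) = (Y + 1/(117 + (-183 + Y)*(-136 + Y)))/(2*Y) (c(Y) = (Y + 1/((-183 + Y)*(-136 + Y) + 117))/((2*Y)) = (Y + 1/(117 + (-183 + Y)*(-136 + Y)))*(1/(2*Y)) = (Y + 1/(117 + (-183 + Y)*(-136 + Y)))/(2*Y))
(c(sqrt(-74 + 33)) - 24737)*(17617 + 19478) = ((1 + (sqrt(-74 + 33))**3 - 319*(sqrt(-74 + 33))**2 + 25005*sqrt(-74 + 33))/(2*(sqrt(-74 + 33))*(25005 + (sqrt(-74 + 33))**2 - 319*sqrt(-74 + 33))) - 24737)*(17617 + 19478) = ((1 + (sqrt(-41))**3 - 319*(sqrt(-41))**2 + 25005*sqrt(-41))/(2*(sqrt(-41))*(25005 + (sqrt(-41))**2 - 319*I*sqrt(41))) - 24737)*37095 = ((1 + (I*sqrt(41))**3 - 319*(I*sqrt(41))**2 + 25005*(I*sqrt(41)))/(2*((I*sqrt(41)))*(25005 + (I*sqrt(41))**2 - 319*I*sqrt(41))) - 24737)*37095 = ((-I*sqrt(41)/41)*(1 - 41*I*sqrt(41) - 319*(-41) + 25005*I*sqrt(41))/(2*(25005 - 41 - 319*I*sqrt(41))) - 24737)*37095 = ((-I*sqrt(41)/41)*(1 - 41*I*sqrt(41) + 13079 + 25005*I*sqrt(41))/(2*(24964 - 319*I*sqrt(41))) - 24737)*37095 = ((-I*sqrt(41)/41)*(13080 + 24964*I*sqrt(41))/(2*(24964 - 319*I*sqrt(41))) - 24737)*37095 = (-I*sqrt(41)*(13080 + 24964*I*sqrt(41))/(82*(24964 - 319*I*sqrt(41))) - 24737)*37095 = (-24737 - I*sqrt(41)*(13080 + 24964*I*sqrt(41))/(82*(24964 - 319*I*sqrt(41))))*37095 = -917619015 - 37095*I*sqrt(41)*(13080 + 24964*I*sqrt(41))/(82*(24964 - 319*I*sqrt(41)))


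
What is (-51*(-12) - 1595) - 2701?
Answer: -3684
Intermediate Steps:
(-51*(-12) - 1595) - 2701 = (612 - 1595) - 2701 = -983 - 2701 = -3684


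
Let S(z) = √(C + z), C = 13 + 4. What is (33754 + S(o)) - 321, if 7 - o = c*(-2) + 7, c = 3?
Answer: 33433 + √23 ≈ 33438.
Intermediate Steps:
o = 6 (o = 7 - (3*(-2) + 7) = 7 - (-6 + 7) = 7 - 1*1 = 7 - 1 = 6)
C = 17
S(z) = √(17 + z)
(33754 + S(o)) - 321 = (33754 + √(17 + 6)) - 321 = (33754 + √23) - 321 = 33433 + √23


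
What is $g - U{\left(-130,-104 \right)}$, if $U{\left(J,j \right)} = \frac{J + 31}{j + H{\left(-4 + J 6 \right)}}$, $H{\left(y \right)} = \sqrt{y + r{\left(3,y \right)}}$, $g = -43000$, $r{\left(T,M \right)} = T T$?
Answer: $- \frac{498423296}{11591} - \frac{495 i \sqrt{31}}{11591} \approx -43001.0 - 0.23777 i$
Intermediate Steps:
$r{\left(T,M \right)} = T^{2}$
$H{\left(y \right)} = \sqrt{9 + y}$ ($H{\left(y \right)} = \sqrt{y + 3^{2}} = \sqrt{y + 9} = \sqrt{9 + y}$)
$U{\left(J,j \right)} = \frac{31 + J}{j + \sqrt{5 + 6 J}}$ ($U{\left(J,j \right)} = \frac{J + 31}{j + \sqrt{9 + \left(-4 + J 6\right)}} = \frac{31 + J}{j + \sqrt{9 + \left(-4 + 6 J\right)}} = \frac{31 + J}{j + \sqrt{5 + 6 J}}$)
$g - U{\left(-130,-104 \right)} = -43000 - \frac{31 - 130}{-104 + \sqrt{5 + 6 \left(-130\right)}} = -43000 - \frac{1}{-104 + \sqrt{5 - 780}} \left(-99\right) = -43000 - \frac{1}{-104 + \sqrt{-775}} \left(-99\right) = -43000 - \frac{1}{-104 + 5 i \sqrt{31}} \left(-99\right) = -43000 - - \frac{99}{-104 + 5 i \sqrt{31}} = -43000 + \frac{99}{-104 + 5 i \sqrt{31}}$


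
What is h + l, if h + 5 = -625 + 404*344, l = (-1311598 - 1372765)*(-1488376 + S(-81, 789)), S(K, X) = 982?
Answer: 3992705558368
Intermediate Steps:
l = 3992705420022 (l = (-1311598 - 1372765)*(-1488376 + 982) = -2684363*(-1487394) = 3992705420022)
h = 138346 (h = -5 + (-625 + 404*344) = -5 + (-625 + 138976) = -5 + 138351 = 138346)
h + l = 138346 + 3992705420022 = 3992705558368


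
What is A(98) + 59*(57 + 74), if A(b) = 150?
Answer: 7879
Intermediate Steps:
A(98) + 59*(57 + 74) = 150 + 59*(57 + 74) = 150 + 59*131 = 150 + 7729 = 7879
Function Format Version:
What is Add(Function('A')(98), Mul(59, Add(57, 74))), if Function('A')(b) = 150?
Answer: 7879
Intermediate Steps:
Add(Function('A')(98), Mul(59, Add(57, 74))) = Add(150, Mul(59, Add(57, 74))) = Add(150, Mul(59, 131)) = Add(150, 7729) = 7879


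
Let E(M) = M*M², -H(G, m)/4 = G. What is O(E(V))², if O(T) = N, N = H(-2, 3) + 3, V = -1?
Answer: 121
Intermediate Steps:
H(G, m) = -4*G
E(M) = M³
N = 11 (N = -4*(-2) + 3 = 8 + 3 = 11)
O(T) = 11
O(E(V))² = 11² = 121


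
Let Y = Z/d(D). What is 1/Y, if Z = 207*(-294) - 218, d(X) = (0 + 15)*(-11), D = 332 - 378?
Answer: 165/61076 ≈ 0.0027016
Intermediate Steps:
D = -46
d(X) = -165 (d(X) = 15*(-11) = -165)
Z = -61076 (Z = -60858 - 218 = -61076)
Y = 61076/165 (Y = -61076/(-165) = -61076*(-1/165) = 61076/165 ≈ 370.16)
1/Y = 1/(61076/165) = 165/61076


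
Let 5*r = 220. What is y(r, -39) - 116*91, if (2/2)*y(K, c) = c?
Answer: -10595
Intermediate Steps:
r = 44 (r = (⅕)*220 = 44)
y(K, c) = c
y(r, -39) - 116*91 = -39 - 116*91 = -39 - 10556 = -10595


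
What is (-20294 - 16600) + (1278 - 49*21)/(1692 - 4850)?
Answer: -116511501/3158 ≈ -36894.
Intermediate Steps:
(-20294 - 16600) + (1278 - 49*21)/(1692 - 4850) = -36894 + (1278 - 1029)/(-3158) = -36894 + 249*(-1/3158) = -36894 - 249/3158 = -116511501/3158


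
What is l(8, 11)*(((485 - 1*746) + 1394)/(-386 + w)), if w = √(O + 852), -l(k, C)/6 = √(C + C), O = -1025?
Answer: 874676*√22/49723 + 2266*I*√3806/49723 ≈ 82.509 + 2.8115*I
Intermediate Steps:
l(k, C) = -6*√2*√C (l(k, C) = -6*√(C + C) = -6*√2*√C)
w = I*√173 (w = √(-1025 + 852) = √(-173) = I*√173 ≈ 13.153*I)
l(8, 11)*(((485 - 1*746) + 1394)/(-386 + w)) = (-6*√2*√11)*(((485 - 1*746) + 1394)/(-386 + I*√173)) = (-6*√22)*(((485 - 746) + 1394)/(-386 + I*√173)) = (-6*√22)*((-261 + 1394)/(-386 + I*√173)) = (-6*√22)*(1133/(-386 + I*√173)) = -6798*√22/(-386 + I*√173)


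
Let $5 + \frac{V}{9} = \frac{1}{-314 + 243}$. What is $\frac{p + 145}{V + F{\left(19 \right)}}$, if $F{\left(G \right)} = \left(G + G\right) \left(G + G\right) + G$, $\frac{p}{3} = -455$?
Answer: $- \frac{86620}{100669} \approx -0.86044$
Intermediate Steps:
$p = -1365$ ($p = 3 \left(-455\right) = -1365$)
$F{\left(G \right)} = G + 4 G^{2}$ ($F{\left(G \right)} = 2 G 2 G + G = 4 G^{2} + G = G + 4 G^{2}$)
$V = - \frac{3204}{71}$ ($V = -45 + \frac{9}{-314 + 243} = -45 + \frac{9}{-71} = -45 + 9 \left(- \frac{1}{71}\right) = -45 - \frac{9}{71} = - \frac{3204}{71} \approx -45.127$)
$\frac{p + 145}{V + F{\left(19 \right)}} = \frac{-1365 + 145}{- \frac{3204}{71} + 19 \left(1 + 4 \cdot 19\right)} = - \frac{1220}{- \frac{3204}{71} + 19 \left(1 + 76\right)} = - \frac{1220}{- \frac{3204}{71} + 19 \cdot 77} = - \frac{1220}{- \frac{3204}{71} + 1463} = - \frac{1220}{\frac{100669}{71}} = \left(-1220\right) \frac{71}{100669} = - \frac{86620}{100669}$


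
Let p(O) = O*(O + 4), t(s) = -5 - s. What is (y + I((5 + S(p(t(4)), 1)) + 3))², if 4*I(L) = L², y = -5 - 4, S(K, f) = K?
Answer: 7689529/16 ≈ 4.8060e+5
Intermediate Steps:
p(O) = O*(4 + O)
y = -9
I(L) = L²/4
(y + I((5 + S(p(t(4)), 1)) + 3))² = (-9 + ((5 + (-5 - 1*4)*(4 + (-5 - 1*4))) + 3)²/4)² = (-9 + ((5 + (-5 - 4)*(4 + (-5 - 4))) + 3)²/4)² = (-9 + ((5 - 9*(4 - 9)) + 3)²/4)² = (-9 + ((5 - 9*(-5)) + 3)²/4)² = (-9 + ((5 + 45) + 3)²/4)² = (-9 + (50 + 3)²/4)² = (-9 + (¼)*53²)² = (-9 + (¼)*2809)² = (-9 + 2809/4)² = (2773/4)² = 7689529/16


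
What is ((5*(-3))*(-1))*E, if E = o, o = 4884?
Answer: 73260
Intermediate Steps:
E = 4884
((5*(-3))*(-1))*E = ((5*(-3))*(-1))*4884 = -15*(-1)*4884 = 15*4884 = 73260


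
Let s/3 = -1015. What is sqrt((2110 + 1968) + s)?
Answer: sqrt(1033) ≈ 32.140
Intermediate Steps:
s = -3045 (s = 3*(-1015) = -3045)
sqrt((2110 + 1968) + s) = sqrt((2110 + 1968) - 3045) = sqrt(4078 - 3045) = sqrt(1033)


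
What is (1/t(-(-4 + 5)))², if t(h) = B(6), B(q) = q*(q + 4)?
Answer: 1/3600 ≈ 0.00027778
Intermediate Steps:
B(q) = q*(4 + q)
t(h) = 60 (t(h) = 6*(4 + 6) = 6*10 = 60)
(1/t(-(-4 + 5)))² = (1/60)² = 1/3600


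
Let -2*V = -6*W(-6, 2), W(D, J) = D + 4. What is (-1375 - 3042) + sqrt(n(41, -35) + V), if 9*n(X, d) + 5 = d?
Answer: -4417 + I*sqrt(94)/3 ≈ -4417.0 + 3.2318*I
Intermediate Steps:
W(D, J) = 4 + D
n(X, d) = -5/9 + d/9
V = -6 (V = -(-3)*(4 - 6) = -(-3)*(-2) = -1/2*12 = -6)
(-1375 - 3042) + sqrt(n(41, -35) + V) = (-1375 - 3042) + sqrt((-5/9 + (1/9)*(-35)) - 6) = -4417 + sqrt((-5/9 - 35/9) - 6) = -4417 + sqrt(-40/9 - 6) = -4417 + sqrt(-94/9) = -4417 + I*sqrt(94)/3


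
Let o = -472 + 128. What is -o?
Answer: 344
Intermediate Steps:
o = -344
-o = -1*(-344) = 344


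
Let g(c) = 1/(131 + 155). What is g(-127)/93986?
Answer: 1/26879996 ≈ 3.7202e-8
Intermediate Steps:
g(c) = 1/286
g(-127)/93986 = (1/286)/93986 = (1/286)*(1/93986) = 1/26879996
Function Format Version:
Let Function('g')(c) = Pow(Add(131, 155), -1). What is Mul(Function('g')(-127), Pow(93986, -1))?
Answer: Rational(1, 26879996) ≈ 3.7202e-8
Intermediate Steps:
Function('g')(c) = Rational(1, 286) (Function('g')(c) = Pow(286, -1) = Rational(1, 286))
Mul(Function('g')(-127), Pow(93986, -1)) = Mul(Rational(1, 286), Pow(93986, -1)) = Mul(Rational(1, 286), Rational(1, 93986)) = Rational(1, 26879996)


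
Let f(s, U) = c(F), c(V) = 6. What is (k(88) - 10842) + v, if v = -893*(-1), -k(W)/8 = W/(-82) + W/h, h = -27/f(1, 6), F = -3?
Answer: -3610285/369 ≈ -9784.0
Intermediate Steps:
f(s, U) = 6
h = -9/2 (h = -27/6 = -27*⅙ = -9/2 ≈ -4.5000)
k(W) = 692*W/369 (k(W) = -8*(W/(-82) + W/(-9/2)) = -8*(W*(-1/82) + W*(-2/9)) = -8*(-W/82 - 2*W/9) = -(-692)*W/369 = 692*W/369)
v = 893
(k(88) - 10842) + v = ((692/369)*88 - 10842) + 893 = (60896/369 - 10842) + 893 = -3939802/369 + 893 = -3610285/369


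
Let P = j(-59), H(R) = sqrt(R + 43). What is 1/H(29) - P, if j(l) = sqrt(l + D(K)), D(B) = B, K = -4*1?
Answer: sqrt(2)/12 - 3*I*sqrt(7) ≈ 0.11785 - 7.9373*I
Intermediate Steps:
K = -4
H(R) = sqrt(43 + R)
j(l) = sqrt(-4 + l) (j(l) = sqrt(l - 4) = sqrt(-4 + l))
P = 3*I*sqrt(7) (P = sqrt(-4 - 59) = sqrt(-63) = 3*I*sqrt(7) ≈ 7.9373*I)
1/H(29) - P = 1/(sqrt(43 + 29)) - 3*I*sqrt(7) = 1/(sqrt(72)) - 3*I*sqrt(7) = 1/(6*sqrt(2)) - 3*I*sqrt(7) = sqrt(2)/12 - 3*I*sqrt(7)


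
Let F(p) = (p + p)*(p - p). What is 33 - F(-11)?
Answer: 33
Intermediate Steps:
F(p) = 0 (F(p) = (2*p)*0 = 0)
33 - F(-11) = 33 - 1*0 = 33 + 0 = 33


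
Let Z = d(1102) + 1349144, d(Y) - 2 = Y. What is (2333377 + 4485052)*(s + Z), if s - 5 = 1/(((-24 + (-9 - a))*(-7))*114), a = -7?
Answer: 191018624208536105/20748 ≈ 9.2066e+12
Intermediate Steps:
d(Y) = 2 + Y
Z = 1350248 (Z = (2 + 1102) + 1349144 = 1104 + 1349144 = 1350248)
s = 103741/20748 (s = 5 + 1/(((-24 + (-9 - 1*(-7)))*(-7))*114) = 5 + 1/(((-24 + (-9 + 7))*(-7))*114) = 5 + 1/(((-24 - 2)*(-7))*114) = 5 + 1/(-26*(-7)*114) = 5 + 1/(182*114) = 5 + 1/20748 = 103741/20748 ≈ 5.0000)
(2333377 + 4485052)*(s + Z) = (2333377 + 4485052)*(103741/20748 + 1350248) = 6818429*(28015049245/20748) = 191018624208536105/20748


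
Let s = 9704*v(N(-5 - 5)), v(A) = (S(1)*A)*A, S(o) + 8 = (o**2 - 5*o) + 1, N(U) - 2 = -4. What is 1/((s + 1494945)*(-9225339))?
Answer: -1/9852376066491 ≈ -1.0150e-13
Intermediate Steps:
N(U) = -2 (N(U) = 2 - 4 = -2)
S(o) = -7 + o**2 - 5*o (S(o) = -8 + ((o**2 - 5*o) + 1) = -8 + (1 + o**2 - 5*o) = -7 + o**2 - 5*o)
v(A) = -11*A**2 (v(A) = ((-7 + 1**2 - 5*1)*A)*A = ((-7 + 1 - 5)*A)*A = (-11*A)*A = -11*A**2)
s = -426976 (s = 9704*(-11*(-2)**2) = 9704*(-11*4) = 9704*(-44) = -426976)
1/((s + 1494945)*(-9225339)) = 1/((-426976 + 1494945)*(-9225339)) = -1/9225339/1067969 = (1/1067969)*(-1/9225339) = -1/9852376066491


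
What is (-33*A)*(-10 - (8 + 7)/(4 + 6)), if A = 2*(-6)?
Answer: -4554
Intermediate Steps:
A = -12
(-33*A)*(-10 - (8 + 7)/(4 + 6)) = (-33*(-12))*(-10 - (8 + 7)/(4 + 6)) = 396*(-10 - 15/10) = 396*(-10 - 1*3/2) = 396*(-10 - 3/2) = 396*(-23/2) = -4554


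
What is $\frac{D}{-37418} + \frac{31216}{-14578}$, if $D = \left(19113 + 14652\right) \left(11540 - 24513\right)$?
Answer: $\frac{3192241031561}{272739802} \approx 11704.0$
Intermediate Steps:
$D = -438033345$ ($D = 33765 \left(-12973\right) = -438033345$)
$\frac{D}{-37418} + \frac{31216}{-14578} = - \frac{438033345}{-37418} + \frac{31216}{-14578} = \left(-438033345\right) \left(- \frac{1}{37418}\right) + 31216 \left(- \frac{1}{14578}\right) = \frac{438033345}{37418} - \frac{15608}{7289} = \frac{3192241031561}{272739802}$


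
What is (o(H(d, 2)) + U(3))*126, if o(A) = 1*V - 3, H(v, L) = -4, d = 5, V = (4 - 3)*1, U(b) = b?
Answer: 126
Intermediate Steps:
V = 1 (V = 1*1 = 1)
o(A) = -2 (o(A) = 1*1 - 3 = 1 - 3 = -2)
(o(H(d, 2)) + U(3))*126 = (-2 + 3)*126 = 1*126 = 126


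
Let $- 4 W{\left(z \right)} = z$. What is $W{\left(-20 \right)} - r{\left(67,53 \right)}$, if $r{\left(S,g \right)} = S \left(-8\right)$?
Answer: $541$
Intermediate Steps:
$W{\left(z \right)} = - \frac{z}{4}$
$r{\left(S,g \right)} = - 8 S$
$W{\left(-20 \right)} - r{\left(67,53 \right)} = \left(- \frac{1}{4}\right) \left(-20\right) - \left(-8\right) 67 = 5 - -536 = 5 + 536 = 541$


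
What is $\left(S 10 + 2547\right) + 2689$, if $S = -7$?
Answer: $5166$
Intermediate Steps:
$\left(S 10 + 2547\right) + 2689 = \left(\left(-7\right) 10 + 2547\right) + 2689 = \left(-70 + 2547\right) + 2689 = 2477 + 2689 = 5166$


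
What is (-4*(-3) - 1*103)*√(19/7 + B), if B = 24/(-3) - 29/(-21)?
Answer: -13*I*√1722/3 ≈ -179.82*I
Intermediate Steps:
B = -139/21 (B = 24*(-⅓) - 29*(-1/21) = -8 + 29/21 = -139/21 ≈ -6.6190)
(-4*(-3) - 1*103)*√(19/7 + B) = (-4*(-3) - 1*103)*√(19/7 - 139/21) = (12 - 103)*√(19*(⅐) - 139/21) = -91*√(19/7 - 139/21) = -13*I*√1722/3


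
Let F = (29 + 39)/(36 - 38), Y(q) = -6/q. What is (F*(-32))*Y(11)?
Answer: -6528/11 ≈ -593.45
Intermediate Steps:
F = -34 (F = 68/(-2) = 68*(-½) = -34)
(F*(-32))*Y(11) = (-34*(-32))*(-6/11) = 1088*(-6*1/11) = 1088*(-6/11) = -6528/11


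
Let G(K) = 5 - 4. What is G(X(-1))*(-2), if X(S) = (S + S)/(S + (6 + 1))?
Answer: -2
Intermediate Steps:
X(S) = 2*S/(7 + S) (X(S) = (2*S)/(S + 7) = (2*S)/(7 + S) = 2*S/(7 + S))
G(K) = 1
G(X(-1))*(-2) = 1*(-2) = -2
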